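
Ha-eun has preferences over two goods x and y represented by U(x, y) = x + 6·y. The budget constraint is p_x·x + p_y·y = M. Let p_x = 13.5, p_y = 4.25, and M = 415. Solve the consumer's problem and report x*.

Numerically: x* = 0, y* = 97.6471.

x* = 0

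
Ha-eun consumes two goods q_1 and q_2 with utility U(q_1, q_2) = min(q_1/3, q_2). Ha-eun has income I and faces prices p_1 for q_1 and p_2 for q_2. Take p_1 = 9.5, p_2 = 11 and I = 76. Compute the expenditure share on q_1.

share on q_1 = 0.7215

With perfect complements, no substitution: consume in ratio q_1:q_2 = 3:1.
Budget: p_1·q_1 + p_2·(1/3)·q_1 = I, so (3·p_1 + p_2)·q_1 = 3·I.
Demand: q_1*(p_1,p_2,I) = 3·I/(3·p_1 + p_2), q_2* = I/(3·p_1 + p_2).
Here 3·9.5 + 11 = 39.5, giving q_1* = 5.7722 and q_2* = 1.9241.
Expenditure on q_1: 9.5·5.7722 = 54.8354; share = 0.7215.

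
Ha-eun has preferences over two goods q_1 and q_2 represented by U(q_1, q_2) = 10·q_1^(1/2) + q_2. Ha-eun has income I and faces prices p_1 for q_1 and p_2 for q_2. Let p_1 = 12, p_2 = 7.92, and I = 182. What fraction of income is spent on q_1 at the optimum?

MU_q_1 = 5/√q_1, MU_q_2 = 1. Tangency: 5/√q_1 = p_1/p_2.
Thus q_1* = (5·p_2/p_1)² — independent of I — with the rest of income spent on q_2.
Plugging in: q_1* = (5·7.92/12)² = 10.89, q_2* = 6.4798.
Expenditure on q_1: 12·10.89 = 130.68; share = 0.718.

share on q_1 = 0.718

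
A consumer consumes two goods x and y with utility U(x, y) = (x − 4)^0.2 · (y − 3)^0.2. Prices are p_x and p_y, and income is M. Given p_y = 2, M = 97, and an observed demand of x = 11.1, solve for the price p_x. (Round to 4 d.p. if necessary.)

p_x = 5

This is Cobb-Douglas in (x−4, y−3): tangency gives 0.2·p_y·(y−3) = 0.2·p_x·(x−4).
Substituting into the budget: x* = 4 + 0.5·(M − 4·p_x − 3·p_y)/p_x, and y* = 3 + 0.5·(…)/p_y.
Set x* = 11.1 in the demand function and solve for p_x: p_x = 5.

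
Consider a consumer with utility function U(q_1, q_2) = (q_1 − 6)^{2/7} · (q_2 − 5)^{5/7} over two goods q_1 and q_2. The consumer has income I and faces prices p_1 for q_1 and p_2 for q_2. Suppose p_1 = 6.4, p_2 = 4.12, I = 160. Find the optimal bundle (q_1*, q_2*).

q_1* = 10.5089, q_2* = 22.5104

Discretionary income = 160 − 6·6.4 − 5·4.12 = 101; q_1* = 6 + 2/7·101/6.4 = 10.5089; q_2* = 5 + 5/7·101/4.12 = 22.5104.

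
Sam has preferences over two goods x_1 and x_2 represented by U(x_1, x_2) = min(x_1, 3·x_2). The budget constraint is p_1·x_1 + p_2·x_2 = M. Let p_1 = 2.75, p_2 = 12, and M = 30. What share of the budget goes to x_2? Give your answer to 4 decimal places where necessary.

share on x_2 = 0.5926

With perfect complements, no substitution: consume in ratio x_1:x_2 = 3:1.
Budget: p_1·x_1 + p_2·(1/3)·x_1 = M, so (3·p_1 + p_2)·x_1 = 3·M.
Demand: x_1*(p_1,p_2,M) = 3·M/(3·p_1 + p_2), x_2* = M/(3·p_1 + p_2).
Here 3·2.75 + 12 = 20.25, giving x_1* = 4.4444 and x_2* = 1.4815.
Expenditure on x_2: 12·1.4815 = 17.7778; share = 0.5926.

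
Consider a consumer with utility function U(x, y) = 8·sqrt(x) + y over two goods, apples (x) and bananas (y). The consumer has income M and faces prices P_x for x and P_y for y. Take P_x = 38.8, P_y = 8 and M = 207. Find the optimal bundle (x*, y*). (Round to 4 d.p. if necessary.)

x* = 0.6802, y* = 22.576

Thus x* = (4·P_y/P_x)² — independent of M — with the rest of income spent on y.
Plugging in: x* = (4·8/38.8)² = 0.6802, y* = 22.576.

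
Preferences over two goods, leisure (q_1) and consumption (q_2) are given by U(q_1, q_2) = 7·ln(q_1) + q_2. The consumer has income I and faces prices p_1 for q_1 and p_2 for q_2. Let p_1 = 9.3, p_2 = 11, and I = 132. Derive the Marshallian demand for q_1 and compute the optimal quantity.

MU_q_1 = 7/q_1, MU_q_2 = 1. Tangency: 7/q_1 = p_1/p_2.
So q_1*(p_1,p_2) = 7·p_2/p_1, independent of income; and q_2* = (I − 7·p_2)/p_2.
At the given prices: q_1* = 7·11/9.3 = 8.2796.

q_1* = 8.2796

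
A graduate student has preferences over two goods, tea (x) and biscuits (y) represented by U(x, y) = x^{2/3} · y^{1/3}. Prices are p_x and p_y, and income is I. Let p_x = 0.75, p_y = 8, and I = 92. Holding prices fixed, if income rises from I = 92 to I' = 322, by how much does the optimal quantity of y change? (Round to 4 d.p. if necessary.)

The MRS is 2·y/x. Set MRS = p_x/p_y.
So 2/3·p_y·y = 1/3·p_x·x; combined with the budget, a share 2/3 of income goes to x.
Demand: x*(p_x,p_y,I) = 2/3·I/p_x and y* = 1/3·I/p_y.
At p_x=0.75, p_y=8, I=92: y* = 1/3·92/8 = 3.8333.
At I' = 322: y* = 13.4167. Change: 13.4167 − 3.8333 = 9.5833.

Δy* = 9.5833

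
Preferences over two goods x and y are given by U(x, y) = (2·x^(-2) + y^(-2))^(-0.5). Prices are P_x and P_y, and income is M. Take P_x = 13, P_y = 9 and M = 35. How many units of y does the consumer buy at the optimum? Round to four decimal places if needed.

y* = 1.49

MRS = MU_x/MU_y = 2·(y/x)^(3). Set equal to P_x/P_y.
Solve for the ratio: y/x = [(1/2)·P_x/P_y]^(1/3).
Substitute y = (y/x)·x into the budget: x* = M/(P_x + P_y·(y/x)).
Numerically y/x = 0.897202, so x* = 35/(13 + 9·0.897202) = 1.6607 and y* = 0.897202·1.6607 = 1.49.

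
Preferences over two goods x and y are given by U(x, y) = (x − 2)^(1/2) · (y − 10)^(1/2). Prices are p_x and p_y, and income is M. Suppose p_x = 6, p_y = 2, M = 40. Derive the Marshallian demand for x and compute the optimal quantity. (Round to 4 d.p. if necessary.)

This is Cobb-Douglas in (x−2, y−10): tangency gives 0.5·p_y·(y−10) = 0.5·p_x·(x−2).
After buying the subsistence bundle (2, 10), a share 0.5 of the remaining income goes to x: x* = 2 + 0.5·(M − 2p_x − 10p_y)/p_x.
Discretionary income = 40 − 2·6 − 10·2 = 8; x* = 2 + 0.5·8/6 = 2.6667.

x* = 2.6667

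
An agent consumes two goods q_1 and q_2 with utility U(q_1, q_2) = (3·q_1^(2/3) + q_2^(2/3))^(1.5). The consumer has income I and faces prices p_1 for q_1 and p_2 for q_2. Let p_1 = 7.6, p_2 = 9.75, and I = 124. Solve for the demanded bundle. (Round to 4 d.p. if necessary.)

Substitute q_2 = (q_2/q_1)·q_1 into the budget: q_1* = I/(p_1 + p_2·(q_2/q_1)).
Numerically q_2/q_1 = 0.017541, so q_1* = 124/(7.6 + 9.75·0.017541) = 15.9567 and q_2* = 0.017541·15.9567 = 0.2799.

q_1* = 15.9567, q_2* = 0.2799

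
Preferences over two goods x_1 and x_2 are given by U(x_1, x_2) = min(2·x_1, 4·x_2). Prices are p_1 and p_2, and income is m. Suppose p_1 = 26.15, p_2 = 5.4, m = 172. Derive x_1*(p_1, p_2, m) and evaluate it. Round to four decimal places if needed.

x_1* = 5.9619

Leontief preferences: the optimum is at the kink where x_1/4 = x_2/2, i.e. x_2 = (1/2)·x_1.
Budget: p_1·x_1 + p_2·(1/2)·x_1 = m, so (4·p_1 + 2·p_2)·x_1 = 4·m.
Demand: x_1*(p_1,p_2,m) = 4·m/(4·p_1 + 2·p_2), x_2* = 2·m/(4·p_1 + 2·p_2).
Here 4·26.15 + 2·5.4 = 115.4, giving x_1* = 5.9619.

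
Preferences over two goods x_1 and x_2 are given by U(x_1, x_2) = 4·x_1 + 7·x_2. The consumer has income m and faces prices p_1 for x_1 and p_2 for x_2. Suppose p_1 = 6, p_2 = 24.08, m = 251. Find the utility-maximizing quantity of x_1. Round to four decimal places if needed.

x_1 gives more utility per dollar, so spend all income on x_1: x_1* = m/p_1, x_2* = 0.
Numerically: x_1* = 41.8333, x_2* = 0.

x_1* = 41.8333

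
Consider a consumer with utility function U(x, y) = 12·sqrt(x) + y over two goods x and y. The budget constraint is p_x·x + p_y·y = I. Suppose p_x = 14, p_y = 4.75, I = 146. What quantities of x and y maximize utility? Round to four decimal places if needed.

Set MRS = p_x/p_y: 6·x^(−1/2) = p_x/p_y.
Solve: √x = 6·p_y/p_x, so x*(p_x,p_y) = (6·p_y/p_x)², and y* = (I − p_x·x*)/p_y.
Plugging in: x* = (6·4.75/14)² = 4.1441, y* = 18.5226.

x* = 4.1441, y* = 18.5226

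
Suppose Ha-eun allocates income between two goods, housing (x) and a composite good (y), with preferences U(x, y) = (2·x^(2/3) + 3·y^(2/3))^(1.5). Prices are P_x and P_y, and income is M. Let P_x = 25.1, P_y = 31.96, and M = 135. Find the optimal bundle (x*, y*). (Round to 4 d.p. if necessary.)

MRS = MU_x/MU_y = (2/3)·(y/x)^(1/3). Set equal to P_x/P_y.
Hence y/x = ((3/2)·P_x/P_y)^(1/(1/3)), i.e. raised to the 3 power.
With the ratio pinned down, the budget gives x* = M/(P_x + P_y·(y/x)) and y* = (y/x)·x*.
Numerically y/x = 1.634838, so x* = 135/(25.1 + 31.96·1.634838) = 1.7453 and y* = 1.634838·1.7453 = 2.8533.

x* = 1.7453, y* = 2.8533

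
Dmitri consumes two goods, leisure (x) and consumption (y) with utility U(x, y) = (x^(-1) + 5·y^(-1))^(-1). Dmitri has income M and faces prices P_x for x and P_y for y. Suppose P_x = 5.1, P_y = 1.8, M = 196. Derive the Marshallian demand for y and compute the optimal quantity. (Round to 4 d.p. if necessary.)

y* = 62.1238

Numerically y/x = 3.763863, so x* = 196/(5.1 + 1.8·3.763863) = 16.5053 and y* = 3.763863·16.5053 = 62.1238.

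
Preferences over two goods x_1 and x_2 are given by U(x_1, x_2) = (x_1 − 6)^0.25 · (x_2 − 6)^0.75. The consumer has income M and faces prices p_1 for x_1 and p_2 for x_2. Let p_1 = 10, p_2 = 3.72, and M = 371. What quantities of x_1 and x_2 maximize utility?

x_1* = 13.217, x_2* = 64.2016

Let x_1' = x_1−6, x_2' = x_2−6. MRS = (1/3)·x_2'/x_1' = p_1/p_2.
After buying the subsistence bundle (6, 6), a share 0.25 of the remaining income goes to x_1: x_1* = 6 + 0.25·(M − 6p_1 − 6p_2)/p_1.
Discretionary income = 371 − 6·10 − 6·3.72 = 288.68; x_1* = 6 + 0.25·288.68/10 = 13.217; x_2* = 6 + 0.75·288.68/3.72 = 64.2016.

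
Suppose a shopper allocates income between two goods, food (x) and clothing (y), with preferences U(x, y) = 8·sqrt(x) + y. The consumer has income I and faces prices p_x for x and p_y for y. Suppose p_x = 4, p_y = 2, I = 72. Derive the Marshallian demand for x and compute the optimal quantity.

Plugging in: x* = (4·2/4)² = 4.

x* = 4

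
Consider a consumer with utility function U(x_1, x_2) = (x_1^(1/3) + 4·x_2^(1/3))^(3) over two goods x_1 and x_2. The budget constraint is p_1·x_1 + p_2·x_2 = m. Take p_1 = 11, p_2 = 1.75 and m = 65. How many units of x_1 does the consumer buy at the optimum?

Numerically x_2/x_1 = 126.072958, so x_1* = 65/(11 + 1.75·126.072958) = 0.2806.

x_1* = 0.2806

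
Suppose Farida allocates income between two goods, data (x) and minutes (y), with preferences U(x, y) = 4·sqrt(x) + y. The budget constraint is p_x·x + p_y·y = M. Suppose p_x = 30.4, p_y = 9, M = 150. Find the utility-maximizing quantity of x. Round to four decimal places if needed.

Utility is quasi-linear in y; the FOC for x is 2/√x = p_x/p_y.
Thus x* = (2·p_y/p_x)² — independent of M — with the rest of income spent on y.
Plugging in: x* = (2·9/30.4)² = 0.3506.

x* = 0.3506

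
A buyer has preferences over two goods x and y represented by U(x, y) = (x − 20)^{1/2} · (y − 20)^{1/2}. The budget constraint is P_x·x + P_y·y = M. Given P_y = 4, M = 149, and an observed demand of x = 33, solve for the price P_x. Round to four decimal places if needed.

P_x = 1.5

MRS = (y−20)/(x−20). Tangency with P_x/P_y gives y−20 = (P_x/P_y)·(x−20).
Substituting into the budget: x* = 20 + 0.5·(M − 20·P_x − 20·P_y)/P_x, and y* = 20 + 0.5·(…)/P_y.
Set x* = 33 in the demand function and solve for P_x: P_x = 1.5.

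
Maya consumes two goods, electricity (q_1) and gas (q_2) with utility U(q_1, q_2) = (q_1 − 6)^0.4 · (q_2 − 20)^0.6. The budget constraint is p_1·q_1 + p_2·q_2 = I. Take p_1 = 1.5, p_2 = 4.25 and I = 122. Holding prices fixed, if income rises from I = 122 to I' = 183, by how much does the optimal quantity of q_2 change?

Δq_2* = 8.6118

MRS = (2/3)·(q_2−20)/(q_1−6). Tangency with p_1/p_2 gives q_2−20 = (3/2)·(p_1/p_2)·(q_1−6).
Substituting into the budget: q_1* = 6 + 0.4·(I − 6·p_1 − 20·p_2)/p_1, and q_2* = 20 + 0.6·(…)/p_2.
Discretionary income = 122 − 6·1.5 − 20·4.25 = 28; q_2* = 20 + 0.6·28/4.25 = 23.9529.
At I' = 183: q_2* = 32.5647. Change: 32.5647 − 23.9529 = 8.6118.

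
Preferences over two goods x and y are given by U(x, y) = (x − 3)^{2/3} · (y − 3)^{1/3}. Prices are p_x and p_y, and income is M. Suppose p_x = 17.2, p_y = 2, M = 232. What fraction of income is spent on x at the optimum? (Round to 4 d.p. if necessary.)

This is Cobb-Douglas in (x−3, y−3): tangency gives 2/3·p_y·(y−3) = 1/3·p_x·(x−3).
After buying the subsistence bundle (3, 3), a share 2/3 of the remaining income goes to x: x* = 3 + 2/3·(M − 3p_x − 3p_y)/p_x.
Discretionary income = 232 − 3·17.2 − 3·2 = 174.4; x* = 3 + 2/3·174.4/17.2 = 9.7597; y* = 3 + 1/3·174.4/2 = 32.0667.
Expenditure on x: 17.2·9.7597 = 167.8667; share = 0.7236.

share on x = 0.7236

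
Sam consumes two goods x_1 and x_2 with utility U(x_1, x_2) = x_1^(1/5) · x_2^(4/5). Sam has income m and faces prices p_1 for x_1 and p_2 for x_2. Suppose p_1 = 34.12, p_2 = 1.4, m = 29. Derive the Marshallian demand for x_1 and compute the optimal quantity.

x_1* = 0.17

Tangency: MRS = (1/4)·x_2/x_1 = p_1/p_2.
Rearranging, p_2·x_2 = 4·p_1·x_1. Substituting into the budget gives p_1·x_1·(1 + 4) = m.
Demand: x_1*(p_1,p_2,m) = 0.2·m/p_1 and x_2* = 0.8·m/p_2.
At p_1=34.12, p_2=1.4, m=29: x_1* = 0.2·29/34.12 = 0.17.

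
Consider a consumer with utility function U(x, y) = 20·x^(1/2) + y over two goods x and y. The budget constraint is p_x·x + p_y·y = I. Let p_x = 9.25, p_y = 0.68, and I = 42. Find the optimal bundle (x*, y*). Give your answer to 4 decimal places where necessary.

x* = 0.5404, y* = 54.4134

Solve: √x = 10·p_y/p_x, so x*(p_x,p_y) = (10·p_y/p_x)², and y* = (I − p_x·x*)/p_y.
Plugging in: x* = (10·0.68/9.25)² = 0.5404, y* = 54.4134.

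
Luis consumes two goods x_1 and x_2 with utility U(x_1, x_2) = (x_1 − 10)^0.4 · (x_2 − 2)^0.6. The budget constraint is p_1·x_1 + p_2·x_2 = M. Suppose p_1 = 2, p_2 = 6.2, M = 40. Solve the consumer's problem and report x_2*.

x_2* = 2.7355

MRS = (2/3)·(x_2−2)/(x_1−10). Tangency with p_1/p_2 gives x_2−2 = (3/2)·(p_1/p_2)·(x_1−10).
After buying the subsistence bundle (10, 2), a share 0.4 of the remaining income goes to x_1: x_1* = 10 + 0.4·(M − 10p_1 − 2p_2)/p_1.
Discretionary income = 40 − 10·2 − 2·6.2 = 7.6; x_2* = 2 + 0.6·7.6/6.2 = 2.7355.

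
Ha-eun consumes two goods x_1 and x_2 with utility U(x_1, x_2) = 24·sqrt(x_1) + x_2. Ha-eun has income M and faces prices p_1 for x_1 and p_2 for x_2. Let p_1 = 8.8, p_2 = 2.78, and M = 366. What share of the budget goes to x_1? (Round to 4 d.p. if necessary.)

Utility is quasi-linear in x_2; the FOC for x_1 is 12/√x_1 = p_1/p_2.
Thus x_1* = (12·p_2/p_1)² — independent of M — with the rest of income spent on x_2.
Plugging in: x_1* = (12·2.78/8.8)² = 14.371, x_2* = 86.1638.
Expenditure on x_1: 8.8·14.371 = 126.4647; share = 0.3455.

share on x_1 = 0.3455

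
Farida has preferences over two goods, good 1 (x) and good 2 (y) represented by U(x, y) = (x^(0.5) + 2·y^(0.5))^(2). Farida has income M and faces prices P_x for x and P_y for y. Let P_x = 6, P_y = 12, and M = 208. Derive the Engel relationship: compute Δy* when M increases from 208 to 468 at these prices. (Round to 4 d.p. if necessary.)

Numerically y/x = 1, so x* = 208/(6 + 12·1) = 11.5556 and y* = 1·11.5556 = 11.5556.
At M' = 468: y* = 26. Change: 26 − 11.5556 = 14.4444.

Δy* = 14.4444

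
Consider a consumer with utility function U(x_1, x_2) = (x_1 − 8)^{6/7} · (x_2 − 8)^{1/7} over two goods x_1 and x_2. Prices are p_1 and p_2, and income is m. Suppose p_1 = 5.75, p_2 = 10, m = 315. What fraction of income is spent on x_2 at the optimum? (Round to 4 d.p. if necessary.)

This is Cobb-Douglas in (x_1−8, x_2−8): tangency gives 6/7·p_2·(x_2−8) = 1/7·p_1·(x_1−8).
After buying the subsistence bundle (8, 8), a share 6/7 of the remaining income goes to x_1: x_1* = 8 + 6/7·(m − 8p_1 − 8p_2)/p_1.
Discretionary income = 315 − 8·5.75 − 8·10 = 189; x_1* = 8 + 6/7·189/5.75 = 36.1739; x_2* = 8 + 1/7·189/10 = 10.7.
Expenditure on x_2: 10·10.7 = 107; share = 0.3397.

share on x_2 = 0.3397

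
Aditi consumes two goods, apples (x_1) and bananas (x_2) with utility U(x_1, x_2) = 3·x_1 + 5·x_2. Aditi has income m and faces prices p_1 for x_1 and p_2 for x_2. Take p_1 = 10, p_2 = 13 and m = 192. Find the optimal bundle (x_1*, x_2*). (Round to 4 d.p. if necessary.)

x_1* = 0, x_2* = 14.7692

Perfect substitutes: compare marginal utility per dollar. 3/p_1 vs 5/p_2 → 0.3 vs 0.3846.
x_2 gives more utility per dollar, so spend all income on x_2: x_2* = m/p_2, x_1* = 0.
Numerically: x_1* = 0, x_2* = 14.7692.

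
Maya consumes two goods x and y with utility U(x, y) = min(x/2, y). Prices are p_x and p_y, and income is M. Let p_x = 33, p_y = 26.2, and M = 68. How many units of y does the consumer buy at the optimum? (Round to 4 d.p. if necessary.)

y* = 0.7375

Leontief preferences: the optimum is at the kink where x/2 = y/1, i.e. y = (1/2)·x.
Budget: p_x·x + p_y·(1/2)·x = M, so (2·p_x + p_y)·x = 2·M.
Demand: x*(p_x,p_y,M) = 2·M/(2·p_x + p_y), y* = M/(2·p_x + p_y).
Here 2·33 + 26.2 = 92.2, giving y* = 0.7375.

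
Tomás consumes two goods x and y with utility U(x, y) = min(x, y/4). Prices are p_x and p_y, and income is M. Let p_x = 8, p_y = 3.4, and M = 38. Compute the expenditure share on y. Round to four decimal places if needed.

share on y = 0.6296

Demand: x*(p_x,p_y,M) = M/(p_x + 4·p_y), y* = 4·M/(p_x + 4·p_y).
Here 8 + 4·3.4 = 21.6, giving x* = 1.7593 and y* = 7.037.
Expenditure on y: 3.4·7.037 = 23.9259; share = 0.6296.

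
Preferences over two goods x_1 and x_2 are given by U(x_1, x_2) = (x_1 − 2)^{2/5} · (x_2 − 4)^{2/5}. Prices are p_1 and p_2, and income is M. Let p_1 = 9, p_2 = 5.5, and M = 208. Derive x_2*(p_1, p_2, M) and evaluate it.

x_2* = 19.2727

Substituting into the budget: x_1* = 2 + 0.5·(M − 2·p_1 − 4·p_2)/p_1, and x_2* = 4 + 0.5·(…)/p_2.
Discretionary income = 208 − 2·9 − 4·5.5 = 168; x_2* = 4 + 0.5·168/5.5 = 19.2727.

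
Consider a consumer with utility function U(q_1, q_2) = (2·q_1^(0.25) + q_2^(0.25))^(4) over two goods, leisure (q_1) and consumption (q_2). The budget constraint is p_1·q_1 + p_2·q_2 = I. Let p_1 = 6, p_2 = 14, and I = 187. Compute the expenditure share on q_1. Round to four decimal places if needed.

MRS = MU_q_1/MU_q_2 = 2·(q_2/q_1)^(0.75). Set equal to p_1/p_2.
Hence q_2/q_1 = ((1/2)·p_1/p_2)^(1/(0.75)), i.e. raised to the 4/3 power.
Substitute q_2 = (q_2/q_1)·q_1 into the budget: q_1* = I/(p_1 + p_2·(q_2/q_1)).
Numerically q_2/q_1 = 0.12823, so q_1* = 187/(6 + 14·0.12823) = 23.989 and q_2* = 0.12823·23.989 = 3.0761.
Expenditure on q_1: 6·23.989 = 143.9343; share = 0.7697.

share on q_1 = 0.7697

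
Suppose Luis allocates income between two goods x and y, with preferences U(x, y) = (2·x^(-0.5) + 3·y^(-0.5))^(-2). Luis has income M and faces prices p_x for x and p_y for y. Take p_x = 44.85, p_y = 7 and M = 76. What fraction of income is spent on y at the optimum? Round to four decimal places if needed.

share on y = 0.4137

MRS = MU_x/MU_y = (2/3)·(y/x)^(1.5). Set equal to p_x/p_y.
Hence y/x = ((3/2)·p_x/p_y)^(1/(1.5)), i.e. raised to the 2/3 power.
With the ratio pinned down, the budget gives x* = M/(p_x + p_y·(y/x)) and y* = (y/x)·x*.
Numerically y/x = 4.520333, so x* = 76/(44.85 + 7·4.520333) = 0.9936 and y* = 4.520333·0.9936 = 4.4912.
Expenditure on y: 7·4.4912 = 31.4387; share = 0.4137.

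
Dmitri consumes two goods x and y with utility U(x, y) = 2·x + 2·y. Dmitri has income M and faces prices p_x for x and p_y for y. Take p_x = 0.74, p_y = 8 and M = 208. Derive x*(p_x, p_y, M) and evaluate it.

Linear utility — the consumer picks whichever good has higher MU/price: 2/0.74 = 2.7027 vs 2/8 = 0.25.
x gives more utility per dollar, so spend all income on x: x* = M/p_x, y* = 0.
Numerically: x* = 281.0811, y* = 0.

x* = 281.0811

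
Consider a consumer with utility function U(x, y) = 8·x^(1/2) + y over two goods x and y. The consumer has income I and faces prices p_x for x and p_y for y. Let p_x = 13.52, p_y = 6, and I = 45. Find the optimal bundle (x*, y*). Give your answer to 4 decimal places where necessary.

x* = 3.1512, y* = 0.3994

MU_x = 4/√x, MU_y = 1. Tangency: 4/√x = p_x/p_y.
Thus x* = (4·p_y/p_x)² — independent of I — with the rest of income spent on y.
Plugging in: x* = (4·6/13.52)² = 3.1512, y* = 0.3994.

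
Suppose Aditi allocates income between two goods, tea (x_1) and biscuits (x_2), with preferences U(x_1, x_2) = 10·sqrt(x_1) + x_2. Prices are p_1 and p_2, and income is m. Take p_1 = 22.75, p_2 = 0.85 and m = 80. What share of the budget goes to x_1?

Utility is quasi-linear in x_2; the FOC for x_1 is 5/√x_1 = p_1/p_2.
Thus x_1* = (5·p_2/p_1)² — independent of m — with the rest of income spent on x_2.
Plugging in: x_1* = (5·0.85/22.75)² = 0.0349, x_2* = 93.1836.
Expenditure on x_1: 22.75·0.0349 = 0.794; share = 0.0099.

share on x_1 = 0.0099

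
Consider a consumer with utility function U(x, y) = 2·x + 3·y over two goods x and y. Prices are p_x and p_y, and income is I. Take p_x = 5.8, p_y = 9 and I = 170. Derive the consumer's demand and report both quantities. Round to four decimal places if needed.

Linear utility — the consumer picks whichever good has higher MU/price: 2/5.8 = 0.3448 vs 3/9 = 0.3333.
x gives more utility per dollar, so spend all income on x: x* = I/p_x, y* = 0.
Numerically: x* = 29.3103, y* = 0.

x* = 29.3103, y* = 0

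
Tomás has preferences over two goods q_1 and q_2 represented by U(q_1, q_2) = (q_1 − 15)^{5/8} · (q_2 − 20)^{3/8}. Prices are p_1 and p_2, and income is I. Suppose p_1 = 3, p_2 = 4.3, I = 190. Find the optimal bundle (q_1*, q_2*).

q_1* = 27.2917, q_2* = 25.1453

MRS = (5/3)·(q_2−20)/(q_1−15). Tangency with p_1/p_2 gives q_2−20 = (3/5)·(p_1/p_2)·(q_1−15).
After buying the subsistence bundle (15, 20), a share 0.625 of the remaining income goes to q_1: q_1* = 15 + 0.625·(I − 15p_1 − 20p_2)/p_1.
Discretionary income = 190 − 15·3 − 20·4.3 = 59; q_1* = 15 + 0.625·59/3 = 27.2917; q_2* = 20 + 0.375·59/4.3 = 25.1453.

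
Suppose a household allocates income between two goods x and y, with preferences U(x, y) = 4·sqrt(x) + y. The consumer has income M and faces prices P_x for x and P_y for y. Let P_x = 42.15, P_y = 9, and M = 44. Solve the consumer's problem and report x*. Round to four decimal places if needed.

Plugging in: x* = (2·9/42.15)² = 0.1824.

x* = 0.1824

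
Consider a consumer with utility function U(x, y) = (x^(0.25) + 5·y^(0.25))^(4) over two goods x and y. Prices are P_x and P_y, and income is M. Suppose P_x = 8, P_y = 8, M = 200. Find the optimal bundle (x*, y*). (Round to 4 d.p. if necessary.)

From the CES first-order condition, (1/5)·(y/x)^(0.75) = P_x/P_y.
Solve for the ratio: y/x = [5·P_x/P_y]^(4/3).
Substitute y = (y/x)·x into the budget: x* = M/(P_x + P_y·(y/x)).
Numerically y/x = 8.54988, so x* = 200/(8 + 8·8.54988) = 2.6178 and y* = 8.54988·2.6178 = 22.3822.

x* = 2.6178, y* = 22.3822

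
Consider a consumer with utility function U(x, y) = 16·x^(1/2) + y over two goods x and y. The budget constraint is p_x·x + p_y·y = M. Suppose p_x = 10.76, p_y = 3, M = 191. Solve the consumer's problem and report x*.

x* = 4.9751

Set MRS = p_x/p_y: 8·x^(−1/2) = p_x/p_y.
Thus x* = (8·p_y/p_x)² — independent of M — with the rest of income spent on y.
Plugging in: x* = (8·3/10.76)² = 4.9751.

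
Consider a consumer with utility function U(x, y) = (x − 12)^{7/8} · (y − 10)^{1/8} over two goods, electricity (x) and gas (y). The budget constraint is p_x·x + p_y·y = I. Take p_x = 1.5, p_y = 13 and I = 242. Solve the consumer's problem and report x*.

x* = 66.8333

This is Cobb-Douglas in (x−12, y−10): tangency gives 0.875·p_y·(y−10) = 0.125·p_x·(x−12).
After buying the subsistence bundle (12, 10), a share 0.875 of the remaining income goes to x: x* = 12 + 0.875·(I − 12p_x − 10p_y)/p_x.
Discretionary income = 242 − 12·1.5 − 10·13 = 94; x* = 12 + 0.875·94/1.5 = 66.8333.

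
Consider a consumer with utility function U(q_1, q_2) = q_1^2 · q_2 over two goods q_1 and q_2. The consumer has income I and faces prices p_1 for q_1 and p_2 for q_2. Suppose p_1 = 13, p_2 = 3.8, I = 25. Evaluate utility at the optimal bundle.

Tangency: MRS = 2·q_2/q_1 = p_1/p_2.
So 2·p_2·q_2 = p_1·q_1; combined with the budget, a share 2/3 of income goes to q_1.
Demand: q_1*(p_1,p_2,I) = 2/3·I/p_1 and q_2* = 1/3·I/p_2.
At p_1=13, p_2=3.8, I=25: q_1* = 2/3·25/13 = 1.2821, q_2* = 2.193.
Utility at the optimum: U(1.2821, 2.193) = 3.6045.

V = 3.6045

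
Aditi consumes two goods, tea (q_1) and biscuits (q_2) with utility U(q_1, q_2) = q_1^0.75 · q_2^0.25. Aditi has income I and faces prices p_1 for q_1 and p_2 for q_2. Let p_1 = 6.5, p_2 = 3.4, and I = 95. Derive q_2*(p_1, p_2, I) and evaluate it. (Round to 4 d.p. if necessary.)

q_2* = 6.9853

At p_1=6.5, p_2=3.4, I=95: q_2* = 0.25·95/3.4 = 6.9853.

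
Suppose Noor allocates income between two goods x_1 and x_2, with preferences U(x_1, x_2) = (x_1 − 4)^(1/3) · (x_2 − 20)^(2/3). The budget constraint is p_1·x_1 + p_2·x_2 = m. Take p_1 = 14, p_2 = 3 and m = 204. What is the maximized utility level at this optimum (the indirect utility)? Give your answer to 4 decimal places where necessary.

V = 9.2881

This is Cobb-Douglas in (x_1−4, x_2−20): tangency gives 1/3·p_2·(x_2−20) = 2/3·p_1·(x_1−4).
After buying the subsistence bundle (4, 20), a share 1/3 of the remaining income goes to x_1: x_1* = 4 + 1/3·(m − 4p_1 − 20p_2)/p_1.
Discretionary income = 204 − 4·14 − 20·3 = 88; x_1* = 4 + 1/3·88/14 = 6.0952; x_2* = 20 + 2/3·88/3 = 39.5556.
Utility at the optimum: U(6.0952, 39.5556) = 9.2881.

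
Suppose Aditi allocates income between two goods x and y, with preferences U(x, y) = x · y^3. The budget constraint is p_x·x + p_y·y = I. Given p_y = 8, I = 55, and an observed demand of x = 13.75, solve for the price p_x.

MU_x/MU_y = (y)/(3·x); tangency sets this equal to p_x/p_y.
Rearranging, p_y·y = 3·p_x·x. Substituting into the budget gives p_x·x·(1 + 3) = I.
Demand: x*(p_x,p_y,I) = 0.25·I/p_x and y* = 0.75·I/p_y.
Set x* = 13.75 in the demand function and solve for p_x: p_x = 1.

p_x = 1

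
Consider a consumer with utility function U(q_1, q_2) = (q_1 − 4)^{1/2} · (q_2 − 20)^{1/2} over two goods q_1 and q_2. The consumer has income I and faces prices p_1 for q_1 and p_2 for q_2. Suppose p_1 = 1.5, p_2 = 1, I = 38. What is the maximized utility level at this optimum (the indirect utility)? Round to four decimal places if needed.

V = 4.899

MRS = (q_2−20)/(q_1−4). Tangency with p_1/p_2 gives q_2−20 = (p_1/p_2)·(q_1−4).
Substituting into the budget: q_1* = 4 + 0.5·(I − 4·p_1 − 20·p_2)/p_1, and q_2* = 20 + 0.5·(…)/p_2.
Discretionary income = 38 − 4·1.5 − 20·1 = 12; q_1* = 4 + 0.5·12/1.5 = 8; q_2* = 20 + 0.5·12/1 = 26.
Utility at the optimum: U(8, 26) = 4.899.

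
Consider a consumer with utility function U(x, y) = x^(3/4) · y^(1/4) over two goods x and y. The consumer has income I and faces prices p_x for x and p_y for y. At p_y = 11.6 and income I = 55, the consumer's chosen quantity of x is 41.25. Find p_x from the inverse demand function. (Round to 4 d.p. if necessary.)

The MRS is 3·y/x. Set MRS = p_x/p_y.
So 0.75·p_y·y = 0.25·p_x·x; combined with the budget, a share 0.75 of income goes to x.
Demand: x*(p_x,p_y,I) = 0.75·I/p_x and y* = 0.25·I/p_y.
Set x* = 41.25 in the demand function and solve for p_x: p_x = 1.

p_x = 1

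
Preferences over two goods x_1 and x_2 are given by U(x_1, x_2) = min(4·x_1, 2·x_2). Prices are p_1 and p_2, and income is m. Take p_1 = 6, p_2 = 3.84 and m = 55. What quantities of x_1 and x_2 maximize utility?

x_1* = 4.0205, x_2* = 8.0409

Leontief preferences: the optimum is at the kink where x_1/2 = x_2/4, i.e. x_2 = 2·x_1.
Budget: p_1·x_1 + p_2·2·x_1 = m, so (2·p_1 + 4·p_2)·x_1 = 2·m.
Demand: x_1*(p_1,p_2,m) = 2·m/(2·p_1 + 4·p_2), x_2* = 4·m/(2·p_1 + 4·p_2).
Here 2·6 + 4·3.84 = 27.36, giving x_1* = 4.0205 and x_2* = 8.0409.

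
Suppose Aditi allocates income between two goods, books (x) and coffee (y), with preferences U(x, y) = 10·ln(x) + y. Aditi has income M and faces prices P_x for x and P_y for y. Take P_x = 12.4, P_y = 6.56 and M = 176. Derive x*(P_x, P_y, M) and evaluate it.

x* = 5.2903

So x*(P_x,P_y) = 10·P_y/P_x, independent of income; and y* = (M − 10·P_y)/P_y.
At the given prices: x* = 10·6.56/12.4 = 5.2903.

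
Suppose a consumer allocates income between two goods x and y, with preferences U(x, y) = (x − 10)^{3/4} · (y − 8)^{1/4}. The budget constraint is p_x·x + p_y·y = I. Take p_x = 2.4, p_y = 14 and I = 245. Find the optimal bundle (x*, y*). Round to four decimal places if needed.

Let x' = x−10, y' = y−8. MRS = 3·y'/x' = p_x/p_y.
After buying the subsistence bundle (10, 8), a share 0.75 of the remaining income goes to x: x* = 10 + 0.75·(I − 10p_x − 8p_y)/p_x.
Discretionary income = 245 − 10·2.4 − 8·14 = 109; x* = 10 + 0.75·109/2.4 = 44.0625; y* = 8 + 0.25·109/14 = 9.9464.

x* = 44.0625, y* = 9.9464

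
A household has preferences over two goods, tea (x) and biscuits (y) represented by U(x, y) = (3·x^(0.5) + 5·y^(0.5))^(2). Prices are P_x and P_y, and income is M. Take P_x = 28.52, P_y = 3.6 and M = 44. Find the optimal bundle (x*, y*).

Numerically y/x = 174.337791, so x* = 44/(28.52 + 3.6·174.337791) = 0.0671 and y* = 174.337791·0.0671 = 11.691.

x* = 0.0671, y* = 11.691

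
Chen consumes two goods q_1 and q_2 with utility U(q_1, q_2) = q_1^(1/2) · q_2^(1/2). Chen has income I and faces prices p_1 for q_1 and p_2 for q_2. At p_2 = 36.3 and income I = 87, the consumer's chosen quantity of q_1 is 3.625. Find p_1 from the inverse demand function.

Tangency: MRS = q_2/q_1 = p_1/p_2.
Rearranging, p_2·q_2 = p_1·q_1. Substituting into the budget gives p_1·q_1·(1 + 1) = I.
Demand: q_1*(p_1,p_2,I) = 0.5·I/p_1 and q_2* = 0.5·I/p_2.
Set q_1* = 3.625 in the demand function and solve for p_1: p_1 = 12.

p_1 = 12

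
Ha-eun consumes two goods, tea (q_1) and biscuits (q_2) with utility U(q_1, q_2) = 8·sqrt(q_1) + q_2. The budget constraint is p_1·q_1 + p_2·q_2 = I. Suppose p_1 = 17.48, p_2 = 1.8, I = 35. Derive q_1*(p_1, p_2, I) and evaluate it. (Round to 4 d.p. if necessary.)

Utility is quasi-linear in q_2; the FOC for q_1 is 4/√q_1 = p_1/p_2.
Thus q_1* = (4·p_2/p_1)² — independent of I — with the rest of income spent on q_2.
Plugging in: q_1* = (4·1.8/17.48)² = 0.1697.

q_1* = 0.1697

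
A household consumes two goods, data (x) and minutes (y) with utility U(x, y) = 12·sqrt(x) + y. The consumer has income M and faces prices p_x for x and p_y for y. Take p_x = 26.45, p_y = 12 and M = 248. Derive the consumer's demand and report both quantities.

x* = 7.4099, y* = 4.334

MU_x = 6/√x, MU_y = 1. Tangency: 6/√x = p_x/p_y.
Solve: √x = 6·p_y/p_x, so x*(p_x,p_y) = (6·p_y/p_x)², and y* = (M − p_x·x*)/p_y.
Plugging in: x* = (6·12/26.45)² = 7.4099, y* = 4.334.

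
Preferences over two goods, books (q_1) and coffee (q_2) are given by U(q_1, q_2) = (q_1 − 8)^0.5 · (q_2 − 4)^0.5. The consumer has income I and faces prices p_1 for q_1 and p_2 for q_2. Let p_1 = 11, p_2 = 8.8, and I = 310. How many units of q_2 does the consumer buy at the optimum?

q_2* = 14.6136

MRS = (q_2−4)/(q_1−8). Tangency with p_1/p_2 gives q_2−4 = (p_1/p_2)·(q_1−8).
Substituting into the budget: q_1* = 8 + 0.5·(I − 8·p_1 − 4·p_2)/p_1, and q_2* = 4 + 0.5·(…)/p_2.
Discretionary income = 310 − 8·11 − 4·8.8 = 186.8; q_2* = 4 + 0.5·186.8/8.8 = 14.6136.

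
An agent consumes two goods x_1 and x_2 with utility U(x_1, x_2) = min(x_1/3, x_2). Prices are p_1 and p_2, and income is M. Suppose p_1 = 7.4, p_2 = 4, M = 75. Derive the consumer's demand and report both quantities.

With perfect complements, no substitution: consume in ratio x_1:x_2 = 3:1.
Budget: p_1·x_1 + p_2·(1/3)·x_1 = M, so (3·p_1 + p_2)·x_1 = 3·M.
Demand: x_1*(p_1,p_2,M) = 3·M/(3·p_1 + p_2), x_2* = M/(3·p_1 + p_2).
Here 3·7.4 + 4 = 26.2, giving x_1* = 8.5878 and x_2* = 2.8626.

x_1* = 8.5878, x_2* = 2.8626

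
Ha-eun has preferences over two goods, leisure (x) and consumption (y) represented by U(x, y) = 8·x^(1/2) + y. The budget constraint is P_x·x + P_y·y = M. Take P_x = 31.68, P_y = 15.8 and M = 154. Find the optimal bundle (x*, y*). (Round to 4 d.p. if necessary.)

x* = 3.9798, y* = 1.767

MU_x = 4/√x, MU_y = 1. Tangency: 4/√x = P_x/P_y.
Thus x* = (4·P_y/P_x)² — independent of M — with the rest of income spent on y.
Plugging in: x* = (4·15.8/31.68)² = 3.9798, y* = 1.767.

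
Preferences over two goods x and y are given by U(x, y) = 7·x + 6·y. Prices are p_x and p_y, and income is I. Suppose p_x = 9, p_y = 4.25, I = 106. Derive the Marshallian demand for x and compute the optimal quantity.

x* = 0

Perfect substitutes: compare marginal utility per dollar. 7/p_x vs 6/p_y → 0.7778 vs 1.4118.
y gives more utility per dollar, so spend all income on y: y* = I/p_y, x* = 0.
Numerically: x* = 0, y* = 24.9412.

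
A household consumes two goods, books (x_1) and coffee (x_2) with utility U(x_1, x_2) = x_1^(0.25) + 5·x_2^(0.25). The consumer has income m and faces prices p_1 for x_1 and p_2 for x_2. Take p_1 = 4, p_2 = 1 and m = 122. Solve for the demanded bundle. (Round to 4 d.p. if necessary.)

MRS = MU_x_1/MU_x_2 = (1/5)·(x_2/x_1)^(0.75). Set equal to p_1/p_2.
Solve for the ratio: x_2/x_1 = [5·p_1/p_2]^(4/3).
Substitute x_2 = (x_2/x_1)·x_1 into the budget: x_1* = m/(p_1 + p_2·(x_2/x_1)).
Numerically x_2/x_1 = 54.288352, so x_1* = 122/(4 + 1·54.288352) = 2.093 and x_2* = 54.288352·2.093 = 113.6278.

x_1* = 2.093, x_2* = 113.6278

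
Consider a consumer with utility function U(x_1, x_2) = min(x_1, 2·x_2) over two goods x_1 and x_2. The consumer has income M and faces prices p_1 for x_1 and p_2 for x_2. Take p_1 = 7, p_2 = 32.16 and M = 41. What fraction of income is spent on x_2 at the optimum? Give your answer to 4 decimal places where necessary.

share on x_2 = 0.6967

Leontief preferences: the optimum is at the kink where x_1/2 = x_2/1, i.e. x_2 = (1/2)·x_1.
Budget: p_1·x_1 + p_2·(1/2)·x_1 = M, so (2·p_1 + p_2)·x_1 = 2·M.
Demand: x_1*(p_1,p_2,M) = 2·M/(2·p_1 + p_2), x_2* = M/(2·p_1 + p_2).
Here 2·7 + 32.16 = 46.16, giving x_1* = 1.7764 and x_2* = 0.8882.
Expenditure on x_2: 32.16·0.8882 = 28.565; share = 0.6967.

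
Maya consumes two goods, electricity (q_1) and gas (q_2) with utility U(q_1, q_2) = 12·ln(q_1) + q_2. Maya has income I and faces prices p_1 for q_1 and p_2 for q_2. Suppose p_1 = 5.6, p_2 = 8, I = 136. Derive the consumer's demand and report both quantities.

q_1* = 17.1429, q_2* = 5

So q_1*(p_1,p_2) = 12·p_2/p_1, independent of income; and q_2* = (I − 12·p_2)/p_2.
At the given prices: q_1* = 12·8/5.6 = 17.1429, and q_2* = 5.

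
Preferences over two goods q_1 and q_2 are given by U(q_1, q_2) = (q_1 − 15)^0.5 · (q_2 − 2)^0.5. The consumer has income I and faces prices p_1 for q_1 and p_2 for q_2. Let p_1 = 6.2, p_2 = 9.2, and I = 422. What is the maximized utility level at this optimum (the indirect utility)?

V = 20.5628

After buying the subsistence bundle (15, 2), a share 0.5 of the remaining income goes to q_1: q_1* = 15 + 0.5·(I − 15p_1 − 2p_2)/p_1.
Discretionary income = 422 − 15·6.2 − 2·9.2 = 310.6; q_1* = 15 + 0.5·310.6/6.2 = 40.0484; q_2* = 2 + 0.5·310.6/9.2 = 18.8804.
Utility at the optimum: U(40.0484, 18.8804) = 20.5628.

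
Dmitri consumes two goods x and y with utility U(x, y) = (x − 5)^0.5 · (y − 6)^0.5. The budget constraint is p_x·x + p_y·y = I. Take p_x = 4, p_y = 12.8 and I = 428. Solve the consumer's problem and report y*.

y* = 18.9375

This is Cobb-Douglas in (x−5, y−6): tangency gives 0.5·p_y·(y−6) = 0.5·p_x·(x−5).
Substituting into the budget: x* = 5 + 0.5·(I − 5·p_x − 6·p_y)/p_x, and y* = 6 + 0.5·(…)/p_y.
Discretionary income = 428 − 5·4 − 6·12.8 = 331.2; y* = 6 + 0.5·331.2/12.8 = 18.9375.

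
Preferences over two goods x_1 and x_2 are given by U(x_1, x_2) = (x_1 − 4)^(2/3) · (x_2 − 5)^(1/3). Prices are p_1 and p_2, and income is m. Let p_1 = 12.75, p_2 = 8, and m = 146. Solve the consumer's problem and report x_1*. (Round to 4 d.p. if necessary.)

x_1* = 6.8758

MRS = 2·(x_2−5)/(x_1−4). Tangency with p_1/p_2 gives x_2−5 = (1/2)·(p_1/p_2)·(x_1−4).
Substituting into the budget: x_1* = 4 + 2/3·(m − 4·p_1 − 5·p_2)/p_1, and x_2* = 5 + 1/3·(…)/p_2.
Discretionary income = 146 − 4·12.75 − 5·8 = 55; x_1* = 4 + 2/3·55/12.75 = 6.8758.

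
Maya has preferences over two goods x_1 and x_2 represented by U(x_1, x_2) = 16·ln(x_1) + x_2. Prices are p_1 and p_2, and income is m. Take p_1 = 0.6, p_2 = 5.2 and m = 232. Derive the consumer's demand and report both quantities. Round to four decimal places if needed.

MU_x_1 = 16/x_1, MU_x_2 = 1. Tangency: 16/x_1 = p_1/p_2.
So x_1*(p_1,p_2) = 16·p_2/p_1, independent of income; and x_2* = (m − 16·p_2)/p_2.
At the given prices: x_1* = 16·5.2/0.6 = 138.6667, and x_2* = 28.6154.

x_1* = 138.6667, x_2* = 28.6154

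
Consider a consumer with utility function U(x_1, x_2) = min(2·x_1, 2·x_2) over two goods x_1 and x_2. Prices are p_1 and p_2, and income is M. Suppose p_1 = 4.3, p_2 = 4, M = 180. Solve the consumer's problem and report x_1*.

With perfect complements, no substitution: consume in ratio x_1:x_2 = 2:2.
Budget: p_1·x_1 + p_2·x_1 = M, so (2·p_1 + 2·p_2)·x_1 = 2·M.
Demand: x_1*(p_1,p_2,M) = 2·M/(2·p_1 + 2·p_2), x_2* = 2·M/(2·p_1 + 2·p_2).
Here 2·4.3 + 2·4 = 16.6, giving x_1* = 21.6867.

x_1* = 21.6867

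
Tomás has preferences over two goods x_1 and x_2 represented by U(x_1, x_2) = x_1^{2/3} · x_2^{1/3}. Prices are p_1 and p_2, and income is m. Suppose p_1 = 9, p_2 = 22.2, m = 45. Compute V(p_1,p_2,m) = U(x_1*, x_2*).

V = 1.9581

Tangency: MRS = 2·x_2/x_1 = p_1/p_2.
Rearranging, p_2·x_2 = (1/2)·p_1·x_1. Substituting into the budget gives p_1·x_1·(1 + (1/2)) = m.
Demand: x_1*(p_1,p_2,m) = 2/3·m/p_1 and x_2* = 1/3·m/p_2.
At p_1=9, p_2=22.2, m=45: x_1* = 2/3·45/9 = 3.3333, x_2* = 0.6757.
Utility at the optimum: U(3.3333, 0.6757) = 1.9581.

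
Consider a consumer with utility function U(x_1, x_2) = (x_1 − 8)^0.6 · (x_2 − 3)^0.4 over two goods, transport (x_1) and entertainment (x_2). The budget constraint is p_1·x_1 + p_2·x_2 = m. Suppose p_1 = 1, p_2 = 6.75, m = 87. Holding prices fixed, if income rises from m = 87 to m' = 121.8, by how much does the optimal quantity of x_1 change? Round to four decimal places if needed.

Let x_1' = x_1−8, x_2' = x_2−3. MRS = (3/2)·x_2'/x_1' = p_1/p_2.
Substituting into the budget: x_1* = 8 + 0.6·(m − 8·p_1 − 3·p_2)/p_1, and x_2* = 3 + 0.4·(…)/p_2.
Discretionary income = 87 − 8·1 − 3·6.75 = 58.75; x_1* = 8 + 0.6·58.75/1 = 43.25.
At m' = 121.8: x_1* = 64.13. Change: 64.13 − 43.25 = 20.88.

Δx_1* = 20.88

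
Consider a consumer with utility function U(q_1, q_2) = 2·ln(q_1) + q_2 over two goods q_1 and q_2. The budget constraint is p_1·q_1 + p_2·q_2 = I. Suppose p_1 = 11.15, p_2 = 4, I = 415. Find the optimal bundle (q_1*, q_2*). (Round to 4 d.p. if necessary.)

Set MRS = p_1/p_2: (2/q_1)/1 = p_1/p_2.
So q_1*(p_1,p_2) = 2·p_2/p_1, independent of income; and q_2* = (I − 2·p_2)/p_2.
At the given prices: q_1* = 2·4/11.15 = 0.7175, and q_2* = 101.75.

q_1* = 0.7175, q_2* = 101.75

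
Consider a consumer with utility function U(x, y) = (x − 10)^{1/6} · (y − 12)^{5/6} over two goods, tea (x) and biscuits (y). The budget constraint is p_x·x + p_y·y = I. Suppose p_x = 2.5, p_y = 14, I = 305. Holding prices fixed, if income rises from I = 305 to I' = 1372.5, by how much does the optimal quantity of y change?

Δy* = 63.5417

Substituting into the budget: x* = 10 + 1/6·(I − 10·p_x − 12·p_y)/p_x, and y* = 12 + 5/6·(…)/p_y.
Discretionary income = 305 − 10·2.5 − 12·14 = 112; y* = 12 + 5/6·112/14 = 18.6667.
At I' = 1372.5: y* = 82.2083. Change: 82.2083 − 18.6667 = 63.5417.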